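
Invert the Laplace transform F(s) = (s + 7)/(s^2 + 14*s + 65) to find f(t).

Rewrite the denominator: s^2 + 14*s + 65 = (s + 7)^2 + 16.
The form in (s + 7) signals a first-shifting-theorem factor e^(-7t).
Since L{cos(4t)} = s/(s^2 + 16), the inverse is exp(-7*t)*cos(4*t).

f(t) = exp(-7*t)*cos(4*t)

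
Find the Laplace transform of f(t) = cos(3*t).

s/(s^2 + 9)

L{cos(3t)} = s/(s^2 + 9).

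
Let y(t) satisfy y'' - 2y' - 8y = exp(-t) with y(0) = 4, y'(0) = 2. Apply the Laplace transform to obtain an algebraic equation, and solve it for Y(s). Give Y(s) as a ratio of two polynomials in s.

Take the Laplace transform of both sides.
Using L{y''} = s^2 Y - s·y(0) - y'(0) and L{y'} = sY - y(0), with y(0) = 4, y'(0) = 2, the left side becomes (s^2 - 2*s - 8)Y - (4*s - 6).
The right side is L{exp(-t)} = 1/(s + 1).
So (s^2 - 2*s - 8)Y = 1/(s + 1) + (4*s - 6).
Isolate Y and clear denominators.

Y(s) = (4*s^2 - 2*s - 5)/(s^3 - s^2 - 10*s - 8)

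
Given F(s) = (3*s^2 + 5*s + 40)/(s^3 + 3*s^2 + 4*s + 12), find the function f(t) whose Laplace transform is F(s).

f(t) = 4*sin(2*t) - cos(2*t) + 4*exp(-3*t)

Factor the denominator: s^3 + 3*s^2 + 4*s + 12 = (s + 3)*(s^2 + 4).
Partial fraction decomposition gives [4/(s + 3)] + [-s/(s^2 + 4)] + [8/(s^2 + 4)].
Invert each term: 4/(s + 3) ↔ 4e^(-3t); -1·s/(s^2 + 4) ↔ -cos(2t); 4·2/(s^2 + 4) ↔ 4sin(2t).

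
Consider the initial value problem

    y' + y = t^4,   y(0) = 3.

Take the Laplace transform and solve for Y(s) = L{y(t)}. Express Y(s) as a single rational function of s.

Transform both sides with L{·}.
With L{y'} = sY - y(0) = sY - 3: the LHS transforms to (s + 1)Y - (3).
The right side is L{t^4} = 24/s^5.
So (s + 1)Y = 24/s^5 + (3).
Isolate Y and clear denominators.

Y(s) = (3*s^5 + 24)/(s^6 + s^5)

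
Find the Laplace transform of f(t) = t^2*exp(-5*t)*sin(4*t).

8*(3*s^2 + 30*s + 59)/(s^2 + 10*s + 41)^3

L{sin(4t)} = 4/(s^2 + 16).
Multiplying by e^(-5t) shifts s → s + 5, so L{exp(-5*t)*sin(4*t)} = 4/((s + 5)^2 + 16).
Then apply L{t^2·g(t)} = (-1)^2 d^2/ds^2[H(s)] with H(s) = 4/((s + 5)^2 + 16):
differentiating 2 times and applying the sign gives 8*(3*s^2 + 30*s + 59)/(s^2 + 10*s + 41)^3.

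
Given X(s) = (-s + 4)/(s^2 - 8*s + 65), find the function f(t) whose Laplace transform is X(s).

Rewrite the denominator: s^2 - 8*s + 65 = (s - 4)^2 + 49.
The form in (s - 4) signals a first-shifting-theorem factor e^(4t).
Since L{cos(7t)} = s/(s^2 + 49), the inverse is e^(4*t)*cos(7*t), scaled by -1.

f(t) = -exp(4*t)*cos(7*t)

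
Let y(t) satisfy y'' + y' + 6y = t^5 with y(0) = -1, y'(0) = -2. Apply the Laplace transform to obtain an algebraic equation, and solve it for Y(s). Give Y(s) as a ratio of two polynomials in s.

Y(s) = (-s^7 - 3*s^6 + 120)/(s^8 + s^7 + 6*s^6)

Transform both sides with L{·}.
The derivative rules (L{y''} = s^2 Y - s·y(0) - y'(0) and L{y'} = sY - y(0), with y(0) = -1, y'(0) = -2) turn the left side into (s^2 + s + 6)Y - (-s - 3).
The right side is L{t^5} = 120/s^6.
So (s^2 + s + 6)Y = 120/s^6 + (-s - 3).
Solve for Y(s) and write it as one ratio of polynomials.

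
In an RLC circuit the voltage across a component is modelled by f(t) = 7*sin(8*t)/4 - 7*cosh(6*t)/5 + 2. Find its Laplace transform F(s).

The transform is linear, so treat each term independently.
L{2} = 2/s; (-7/5)·[L{cosh(6t)} = s/(s^2 - 36)]; (7/4)·[L{sin(8t)} = 8/(s^2 + 64)].

F(s) = -7*s/(5*(s^2 - 36)) + 14/(s^2 + 64) + 2/s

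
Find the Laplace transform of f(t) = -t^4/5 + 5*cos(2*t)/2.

The transform is linear, so treat each term independently.
(-1/5)·[L{t^4} = 4!/s^5 = 24/s^5]; (5/2)·[L{cos(2t)} = s/(s^2 + 4)].

5*s/(2*(s^2 + 4)) - 24/(5*s^5)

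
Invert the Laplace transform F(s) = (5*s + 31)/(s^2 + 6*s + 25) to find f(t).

f(t) = 4*exp(-3*t)*sin(4*t) + 5*exp(-3*t)*cos(4*t)

Complete the square in the denominator: s^2 + 6*s + 25 = (s + 3)^2 + 4^2.
Split the numerator to match: 5*s + 31 = 5·(s + 3) + 4·4.
Invert each term: 5·(s + 3)/((s + 3)^2 + 16) ↔ 5e^(-3t)cos(4t); 4·4/((s + 3)^2 + 16) ↔ 4e^(-3t)sin(4t).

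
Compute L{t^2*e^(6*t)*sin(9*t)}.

L{sin(9t)} = 9/(s^2 + 81).
Multiplying by e^(6t) shifts s → s - 6, so L{e^(6*t)*sin(9*t)} = 9/((s - 6)^2 + 81).
Then apply L{t^2·g(t)} = (-1)^2 d^2/ds^2[H(s)] with H(s) = 9/((s - 6)^2 + 81):
differentiating 2 times and applying the sign gives 54*(s^2 - 12*s + 9)/(s^2 - 12*s + 117)^3.

54*(s^2 - 12*s + 9)/(s^2 - 12*s + 117)^3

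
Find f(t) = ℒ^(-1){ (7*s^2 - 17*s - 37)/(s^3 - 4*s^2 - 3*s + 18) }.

f(t) = -5*t*exp(3*t) + 6*exp(3*t) + exp(-2*t)

Factor the denominator: s^3 - 4*s^2 - 3*s + 18 = (s - 3)^2*(s + 2).
Partial fraction decomposition gives [6/(s - 3)] + [-5/(s - 3)^2] + [1/(s + 2)].
Invert each term: 6/(s - 3) ↔ 6e^(3t); -5/(s - 3)^2 ↔ -5t·e^(3t); 1/(s + 2) ↔ e^(-2t).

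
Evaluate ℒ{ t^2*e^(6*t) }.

2/(s - 6)^3

L{e^(6t)} = 1/(s - 6).
Then apply L{t^2·g(t)} = (-1)^2 d^2/ds^2[G(s)] with G(s) = 1/(s - 6):
differentiating 2 times and applying the sign gives 2/(s - 6)^3.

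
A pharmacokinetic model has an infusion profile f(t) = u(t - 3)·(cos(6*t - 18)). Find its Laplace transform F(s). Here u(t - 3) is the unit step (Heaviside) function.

By the second shifting theorem, L{u(t - c)·g(t - c)} = e^(-cs)·G(s) with c = 3 and G(s) = L{g(t)}.
L{cos(6t)} = s/(s^2 + 36).

F(s) = s*exp(-3*s)/(s^2 + 36)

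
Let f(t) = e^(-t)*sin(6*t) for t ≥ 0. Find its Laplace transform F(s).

L{sin(6t)} = 6/(s^2 + 36).
By the first shifting theorem, multiplying by e^(-t) replaces s with s + 1.

F(s) = 6/((s + 1)^2 + 36)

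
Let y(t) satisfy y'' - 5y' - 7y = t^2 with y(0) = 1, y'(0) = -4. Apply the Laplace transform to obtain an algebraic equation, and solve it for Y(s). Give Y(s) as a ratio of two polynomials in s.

Y(s) = (s^4 - 9*s^3 + 2)/(s^5 - 5*s^4 - 7*s^3)

Laplace-transform each side.
With L{y''} = s^2 Y - s·y(0) - y'(0) and L{y'} = sY - y(0), with y(0) = 1, y'(0) = -4: the LHS transforms to (s^2 - 5*s - 7)Y - (s - 9).
The right side is L{t^2} = 2/s^3.
So (s^2 - 5*s - 7)Y = 2/s^3 + (s - 9).
Solve for Y(s) and write it as one ratio of polynomials.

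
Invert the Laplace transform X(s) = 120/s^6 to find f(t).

f(t) = t^5

Since L{t^5} = 5!/s^6 = 120/s^6, the inverse is t^5.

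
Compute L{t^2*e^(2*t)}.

2/(s - 2)^3

L{e^(2t)} = 1/(s - 2).
Then apply L{t^2·g(t)} = (-1)^2 d^2/ds^2[G(s)] with G(s) = 1/(s - 2):
differentiating 2 times and applying the sign gives 2/(s - 2)^3.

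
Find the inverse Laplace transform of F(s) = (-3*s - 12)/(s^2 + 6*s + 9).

Factor the denominator: s^2 + 6*s + 9 = (s + 3)^2.
Partial fraction decomposition gives [-3/(s + 3)] + [-3/(s + 3)^2].
Invert each term: -3/(s + 3) ↔ -3e^(-3t); -3/(s + 3)^2 ↔ -3t·e^(-3t).

-3*t*exp(-3*t) - 3*exp(-3*t)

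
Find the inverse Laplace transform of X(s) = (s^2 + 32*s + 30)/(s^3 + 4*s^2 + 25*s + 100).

4*sin(5*t) + 3*cos(5*t) - 2*exp(-4*t)

Factor the denominator: s^3 + 4*s^2 + 25*s + 100 = (s + 4)*(s^2 + 25).
Partial fraction decomposition gives [-2/(s + 4)] + [3*s/(s^2 + 25)] + [20/(s^2 + 25)].
Invert each term: -2/(s + 4) ↔ -2e^(-4t); 3·s/(s^2 + 25) ↔ 3cos(5t); 4·5/(s^2 + 25) ↔ 4sin(5t).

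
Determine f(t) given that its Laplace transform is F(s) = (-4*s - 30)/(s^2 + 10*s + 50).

Complete the square in the denominator: s^2 + 10*s + 50 = (s + 5)^2 + 5^2.
Split the numerator to match: -4*s - 30 = -4·(s + 5) - 2·5.
Invert each term: -4·(s + 5)/((s + 5)^2 + 25) ↔ -4e^(-5t)cos(5t); -2·5/((s + 5)^2 + 25) ↔ -2e^(-5t)sin(5t).

f(t) = -2*exp(-5*t)*sin(5*t) - 4*exp(-5*t)*cos(5*t)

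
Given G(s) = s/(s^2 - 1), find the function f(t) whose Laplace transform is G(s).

Since L{cosh(t)} = s/(s^2 - 1), the inverse is cosh(t).

f(t) = cosh(t)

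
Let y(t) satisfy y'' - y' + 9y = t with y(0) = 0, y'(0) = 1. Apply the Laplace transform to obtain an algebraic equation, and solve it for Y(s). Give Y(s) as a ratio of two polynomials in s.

Y(s) = (s^2 + 1)/(s^4 - s^3 + 9*s^2)

Laplace-transform each side.
Using L{y''} = s^2 Y - s·y(0) - y'(0) and L{y'} = sY - y(0), with y(0) = 0, y'(0) = 1, the left side becomes (s^2 - s + 9)Y - (1).
The right side is L{t} = s^(-2).
So (s^2 - s + 9)Y = s^(-2) + (1).
Isolate Y and clear denominators.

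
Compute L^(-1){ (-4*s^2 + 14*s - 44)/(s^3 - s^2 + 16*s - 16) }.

Factor the denominator: s^3 - s^2 + 16*s - 16 = (s - 1)*(s^2 + 16).
Partial fraction decomposition gives [-2/(s - 1)] + [-2*s/(s^2 + 16)] + [12/(s^2 + 16)].
Invert each term: -2/(s - 1) ↔ -2e^(t); -2·s/(s^2 + 16) ↔ -2cos(4t); 3·4/(s^2 + 16) ↔ 3sin(4t).

-2*exp(t) + 3*sin(4*t) - 2*cos(4*t)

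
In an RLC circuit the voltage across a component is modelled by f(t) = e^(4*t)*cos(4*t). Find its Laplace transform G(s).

G(s) = (s - 4)/((s - 4)^2 + 16)

L{cos(4t)} = s/(s^2 + 16).
By the first shifting theorem, multiplying by e^(4t) replaces s with s - 4.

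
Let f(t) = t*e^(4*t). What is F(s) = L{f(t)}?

F(s) = (s - 4)^(-2)

L{e^(4t)} = 1/(s - 4).
Then apply L{t·g(t)} = -d/ds[G(s)] with G(s) = 1/(s - 4):
differentiating 1 time and applying the sign gives (s - 4)^(-2).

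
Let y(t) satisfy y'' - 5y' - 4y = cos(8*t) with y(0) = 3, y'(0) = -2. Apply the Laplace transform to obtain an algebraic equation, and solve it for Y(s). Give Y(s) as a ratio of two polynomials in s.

Y(s) = (3*s^3 - 17*s^2 + 193*s - 1088)/(s^4 - 5*s^3 + 60*s^2 - 320*s - 256)

Apply the Laplace transform to the equation.
With L{y''} = s^2 Y - s·y(0) - y'(0) and L{y'} = sY - y(0), with y(0) = 3, y'(0) = -2: the LHS transforms to (s^2 - 5*s - 4)Y - (3*s - 17).
The right side is L{cos(8*t)} = s/(s^2 + 64).
So (s^2 - 5*s - 4)Y = s/(s^2 + 64) + (3*s - 17).
Solve for Y(s) and write it as one ratio of polynomials.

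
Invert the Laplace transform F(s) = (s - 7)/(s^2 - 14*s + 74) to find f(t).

Rewrite the denominator: s^2 - 14*s + 74 = (s - 7)^2 + 25.
The form in (s - 7) signals a first-shifting-theorem factor e^(7t).
Since L{cos(5t)} = s/(s^2 + 25), the inverse is exp(7*t)*cos(5*t).

f(t) = exp(7*t)*cos(5*t)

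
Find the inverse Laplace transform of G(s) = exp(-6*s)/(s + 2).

The factor e^(-6s) signals a time shift by c = 6 (second shifting theorem).
L{e^(-2t)} = 1/(s + 2), so L^-1{1/(s + 2)} = exp(-2*t).
Hence the inverse is u(t - 6) times that function evaluated at t - 6.

Heaviside(t - 6)*(exp(-2*t + 12))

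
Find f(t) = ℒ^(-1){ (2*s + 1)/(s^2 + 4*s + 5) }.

Complete the square in the denominator: s^2 + 4*s + 5 = (s + 2)^2 + 1^2.
Split the numerator to match: 2*s + 1 = 2·(s + 2) - 3·1.
Invert each term: 2·(s + 2)/((s + 2)^2 + 1) ↔ 2e^(-2t)cos(t); -3·1/((s + 2)^2 + 1) ↔ -3e^(-2t)sin(t).

f(t) = -3*exp(-2*t)*sin(t) + 2*exp(-2*t)*cos(t)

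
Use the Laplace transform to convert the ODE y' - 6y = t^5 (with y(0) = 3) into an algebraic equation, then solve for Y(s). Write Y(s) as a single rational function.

Y(s) = (3*s^6 + 120)/(s^7 - 6*s^6)

Laplace-transform each side.
With L{y'} = sY - y(0) = sY - 3: the LHS transforms to (s - 6)Y - (3).
The right side is L{t^5} = 120/s^6.
So (s - 6)Y = 120/s^6 + (3).
Solve for Y(s) and write it as one ratio of polynomials.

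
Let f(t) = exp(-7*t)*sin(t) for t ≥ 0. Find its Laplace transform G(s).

L{sin(t)} = 1/(s^2 + 1).
By the first shifting theorem, multiplying by e^(-7t) replaces s with s + 7.

G(s) = 1/((s + 7)^2 + 1)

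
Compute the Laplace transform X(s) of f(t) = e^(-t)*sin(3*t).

X(s) = 3/((s + 1)^2 + 9)

L{sin(3t)} = 3/(s^2 + 9).
By the first shifting theorem, multiplying by e^(-t) replaces s with s + 1.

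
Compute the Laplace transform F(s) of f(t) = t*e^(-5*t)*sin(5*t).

F(s) = 10*(s + 5)/(s^2 + 10*s + 50)^2

L{sin(5t)} = 5/(s^2 + 25).
Multiplying by e^(-5t) shifts s → s + 5, so L{e^(-5*t)*sin(5*t)} = 5/((s + 5)^2 + 25).
Then apply L{t·g(t)} = -d/ds[G(s)] with G(s) = 5/((s + 5)^2 + 25):
differentiating 1 time and applying the sign gives 10*(s + 5)/(s^2 + 10*s + 50)^2.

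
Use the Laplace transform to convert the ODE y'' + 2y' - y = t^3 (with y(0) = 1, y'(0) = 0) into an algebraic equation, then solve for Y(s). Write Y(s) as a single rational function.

Laplace-transform each side.
With L{y''} = s^2 Y - s·y(0) - y'(0) and L{y'} = sY - y(0), with y(0) = 1, y'(0) = 0: the LHS transforms to (s^2 + 2*s - 1)Y - (s + 2).
The right side is L{t^3} = 6/s^4.
So (s^2 + 2*s - 1)Y = 6/s^4 + (s + 2).
Divide through and combine into a single rational function.

Y(s) = (s^5 + 2*s^4 + 6)/(s^6 + 2*s^5 - s^4)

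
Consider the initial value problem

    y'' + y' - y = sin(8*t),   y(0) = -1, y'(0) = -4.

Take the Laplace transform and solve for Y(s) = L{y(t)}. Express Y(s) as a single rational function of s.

Take the Laplace transform of both sides.
With L{y''} = s^2 Y - s·y(0) - y'(0) and L{y'} = sY - y(0), with y(0) = -1, y'(0) = -4: the LHS transforms to (s^2 + s - 1)Y - (-s - 5).
The right side is L{sin(8*t)} = 8/(s^2 + 64).
So (s^2 + s - 1)Y = 8/(s^2 + 64) + (-s - 5).
Solve for Y(s) and write it as one ratio of polynomials.

Y(s) = (-s^3 - 5*s^2 - 64*s - 312)/(s^4 + s^3 + 63*s^2 + 64*s - 64)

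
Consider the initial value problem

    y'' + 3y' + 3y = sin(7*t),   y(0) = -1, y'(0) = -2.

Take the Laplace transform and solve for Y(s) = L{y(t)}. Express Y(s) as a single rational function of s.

Laplace-transform each side.
Using L{y''} = s^2 Y - s·y(0) - y'(0) and L{y'} = sY - y(0), with y(0) = -1, y'(0) = -2, the left side becomes (s^2 + 3*s + 3)Y - (-s - 5).
The right side is L{sin(7*t)} = 7/(s^2 + 49).
So (s^2 + 3*s + 3)Y = 7/(s^2 + 49) + (-s - 5).
Solve for Y(s) and write it as one ratio of polynomials.

Y(s) = (-s^3 - 5*s^2 - 49*s - 238)/(s^4 + 3*s^3 + 52*s^2 + 147*s + 147)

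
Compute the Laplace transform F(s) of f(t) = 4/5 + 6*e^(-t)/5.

Apply the Laplace transform termwise.
L{4/5} = (4/5)/s; (6/5)·[L{e^(-t)} = 1/(s + 1)].

F(s) = 6/(5*(s + 1)) + 4/(5*s)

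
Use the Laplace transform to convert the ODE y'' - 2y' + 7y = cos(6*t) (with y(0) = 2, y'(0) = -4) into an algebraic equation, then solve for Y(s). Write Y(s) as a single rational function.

Apply the Laplace transform to the equation.
With L{y''} = s^2 Y - s·y(0) - y'(0) and L{y'} = sY - y(0), with y(0) = 2, y'(0) = -4: the LHS transforms to (s^2 - 2*s + 7)Y - (2*s - 8).
The right side is L{cos(6*t)} = s/(s^2 + 36).
So (s^2 - 2*s + 7)Y = s/(s^2 + 36) + (2*s - 8).
Isolate Y and clear denominators.

Y(s) = (2*s^3 - 8*s^2 + 73*s - 288)/(s^4 - 2*s^3 + 43*s^2 - 72*s + 252)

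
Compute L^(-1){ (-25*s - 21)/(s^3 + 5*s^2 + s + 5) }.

-5*sin(t) - 4*cos(t) + 4*exp(-5*t)

Factor the denominator: s^3 + 5*s^2 + s + 5 = (s + 5)*(s^2 + 1).
Partial fraction decomposition gives [4/(s + 5)] + [-4*s/(s^2 + 1)] + [-5/(s^2 + 1)].
Invert each term: 4/(s + 5) ↔ 4e^(-5t); -4·s/(s^2 + 1) ↔ -4cos(t); -5·1/(s^2 + 1) ↔ -5sin(t).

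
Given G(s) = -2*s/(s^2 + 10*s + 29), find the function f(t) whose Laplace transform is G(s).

Complete the square in the denominator: s^2 + 10*s + 29 = (s + 5)^2 + 2^2.
Split the numerator to match: -2*s = -2·(s + 5) + 5·2.
Invert each term: -2·(s + 5)/((s + 5)^2 + 4) ↔ -2e^(-5t)cos(2t); 5·2/((s + 5)^2 + 4) ↔ 5e^(-5t)sin(2t).

f(t) = 5*exp(-5*t)*sin(2*t) - 2*exp(-5*t)*cos(2*t)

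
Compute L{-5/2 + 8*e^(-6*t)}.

8/(s + 6) - 5/(2*s)

By linearity of the Laplace transform, transform each term separately.
(8)·[L{e^(-6t)} = 1/(s + 6)]; L{-5/2} = (-5/2)/s.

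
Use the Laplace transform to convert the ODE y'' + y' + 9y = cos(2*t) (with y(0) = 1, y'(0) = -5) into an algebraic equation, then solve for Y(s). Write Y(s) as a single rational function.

Laplace-transform each side.
The derivative rules (L{y''} = s^2 Y - s·y(0) - y'(0) and L{y'} = sY - y(0), with y(0) = 1, y'(0) = -5) turn the left side into (s^2 + s + 9)Y - (s - 4).
The right side is L{cos(2*t)} = s/(s^2 + 4).
So (s^2 + s + 9)Y = s/(s^2 + 4) + (s - 4).
Isolate Y and clear denominators.

Y(s) = (s^3 - 4*s^2 + 5*s - 16)/(s^4 + s^3 + 13*s^2 + 4*s + 36)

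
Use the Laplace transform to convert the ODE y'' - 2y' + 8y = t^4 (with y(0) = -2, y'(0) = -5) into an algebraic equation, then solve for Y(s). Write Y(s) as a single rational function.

Y(s) = (-2*s^6 - s^5 + 24)/(s^7 - 2*s^6 + 8*s^5)

Take the Laplace transform of both sides.
Using L{y''} = s^2 Y - s·y(0) - y'(0) and L{y'} = sY - y(0), with y(0) = -2, y'(0) = -5, the left side becomes (s^2 - 2*s + 8)Y - (-2*s - 1).
The right side is L{t^4} = 24/s^5.
So (s^2 - 2*s + 8)Y = 24/s^5 + (-2*s - 1).
Solve for Y(s) and write it as one ratio of polynomials.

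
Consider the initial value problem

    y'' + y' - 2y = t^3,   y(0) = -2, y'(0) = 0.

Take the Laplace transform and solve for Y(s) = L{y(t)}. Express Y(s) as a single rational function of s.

Y(s) = (-2*s^5 - 2*s^4 + 6)/(s^6 + s^5 - 2*s^4)

Laplace-transform each side.
With L{y''} = s^2 Y - s·y(0) - y'(0) and L{y'} = sY - y(0), with y(0) = -2, y'(0) = 0: the LHS transforms to (s^2 + s - 2)Y - (-2*s - 2).
The right side is L{t^3} = 6/s^4.
So (s^2 + s - 2)Y = 6/s^4 + (-2*s - 2).
Isolate Y and clear denominators.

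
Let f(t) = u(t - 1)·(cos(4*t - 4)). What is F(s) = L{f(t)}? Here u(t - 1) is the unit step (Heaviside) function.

By the second shifting theorem, L{u(t - c)·g(t - c)} = e^(-cs)·G(s) with c = 1 and G(s) = L{g(t)}.
L{cos(4t)} = s/(s^2 + 16).

F(s) = s*exp(-s)/(s^2 + 16)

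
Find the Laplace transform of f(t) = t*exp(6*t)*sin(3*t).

6*(s - 6)/(s^2 - 12*s + 45)^2

L{sin(3t)} = 3/(s^2 + 9).
Multiplying by e^(6t) shifts s → s - 6, so L{exp(6*t)*sin(3*t)} = 3/((s - 6)^2 + 9).
Then apply L{t·g(t)} = -d/ds[G(s)] with G(s) = 3/((s - 6)^2 + 9):
differentiating 1 time and applying the sign gives 6*(s - 6)/(s^2 - 12*s + 45)^2.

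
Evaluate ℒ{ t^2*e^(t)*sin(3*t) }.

L{sin(3t)} = 3/(s^2 + 9).
Multiplying by e^(t) shifts s → s - 1, so L{e^(t)*sin(3*t)} = 3/((s - 1)^2 + 9).
Then apply L{t^2·g(t)} = (-1)^2 d^2/ds^2[H(s)] with H(s) = 3/((s - 1)^2 + 9):
differentiating 2 times and applying the sign gives 18*(s^2 - 2*s - 2)/(s^2 - 2*s + 10)^3.

18*(s^2 - 2*s - 2)/(s^2 - 2*s + 10)^3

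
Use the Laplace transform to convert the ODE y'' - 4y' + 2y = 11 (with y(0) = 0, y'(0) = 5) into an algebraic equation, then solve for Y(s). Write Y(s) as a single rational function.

Y(s) = (5*s + 11)/(s^3 - 4*s^2 + 2*s)

Laplace-transform each side.
Using L{y''} = s^2 Y - s·y(0) - y'(0) and L{y'} = sY - y(0), with y(0) = 0, y'(0) = 5, the left side becomes (s^2 - 4*s + 2)Y - (5).
The right side is L{11} = 11/s.
So (s^2 - 4*s + 2)Y = 11/s + (5).
Divide through and combine into a single rational function.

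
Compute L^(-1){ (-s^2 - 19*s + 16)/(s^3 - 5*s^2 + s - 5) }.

Factor the denominator: s^3 - 5*s^2 + s - 5 = (s - 5)*(s^2 + 1).
Partial fraction decomposition gives [-4/(s - 5)] + [3*s/(s^2 + 1)] + [-4/(s^2 + 1)].
Invert each term: -4/(s - 5) ↔ -4e^(5t); 3·s/(s^2 + 1) ↔ 3cos(t); -4·1/(s^2 + 1) ↔ -4sin(t).

-4*exp(5*t) - 4*sin(t) + 3*cos(t)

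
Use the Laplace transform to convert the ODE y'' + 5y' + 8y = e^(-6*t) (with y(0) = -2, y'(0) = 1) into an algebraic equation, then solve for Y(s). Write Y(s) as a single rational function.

Y(s) = (-2*s^2 - 21*s - 53)/(s^3 + 11*s^2 + 38*s + 48)

Apply the Laplace transform to the equation.
Using L{y''} = s^2 Y - s·y(0) - y'(0) and L{y'} = sY - y(0), with y(0) = -2, y'(0) = 1, the left side becomes (s^2 + 5*s + 8)Y - (-2*s - 9).
The right side is L{e^(-6*t)} = 1/(s + 6).
So (s^2 + 5*s + 8)Y = 1/(s + 6) + (-2*s - 9).
Solve for Y(s) and write it as one ratio of polynomials.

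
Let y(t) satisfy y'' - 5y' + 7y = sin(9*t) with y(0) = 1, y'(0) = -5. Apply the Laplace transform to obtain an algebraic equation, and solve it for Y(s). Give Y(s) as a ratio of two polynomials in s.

Y(s) = (s^3 - 10*s^2 + 81*s - 801)/(s^4 - 5*s^3 + 88*s^2 - 405*s + 567)

Take the Laplace transform of both sides.
The derivative rules (L{y''} = s^2 Y - s·y(0) - y'(0) and L{y'} = sY - y(0), with y(0) = 1, y'(0) = -5) turn the left side into (s^2 - 5*s + 7)Y - (s - 10).
The right side is L{sin(9*t)} = 9/(s^2 + 81).
So (s^2 - 5*s + 7)Y = 9/(s^2 + 81) + (s - 10).
Divide through and combine into a single rational function.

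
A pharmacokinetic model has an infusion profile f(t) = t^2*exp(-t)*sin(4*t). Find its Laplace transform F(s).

L{sin(4t)} = 4/(s^2 + 16).
Multiplying by e^(-t) shifts s → s + 1, so L{exp(-t)*sin(4*t)} = 4/((s + 1)^2 + 16).
Then apply L{t^2·g(t)} = (-1)^2 d^2/ds^2[G(s)] with G(s) = 4/((s + 1)^2 + 16):
differentiating 2 times and applying the sign gives 8*(3*s^2 + 6*s - 13)/(s^2 + 2*s + 17)^3.

F(s) = 8*(3*s^2 + 6*s - 13)/(s^2 + 2*s + 17)^3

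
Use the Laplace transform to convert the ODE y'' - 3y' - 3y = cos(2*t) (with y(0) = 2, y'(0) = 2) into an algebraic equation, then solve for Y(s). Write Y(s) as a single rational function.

Y(s) = (2*s^3 - 4*s^2 + 9*s - 16)/(s^4 - 3*s^3 + s^2 - 12*s - 12)

Take the Laplace transform of both sides.
With L{y''} = s^2 Y - s·y(0) - y'(0) and L{y'} = sY - y(0), with y(0) = 2, y'(0) = 2: the LHS transforms to (s^2 - 3*s - 3)Y - (2*s - 4).
The right side is L{cos(2*t)} = s/(s^2 + 4).
So (s^2 - 3*s - 3)Y = s/(s^2 + 4) + (2*s - 4).
Isolate Y and clear denominators.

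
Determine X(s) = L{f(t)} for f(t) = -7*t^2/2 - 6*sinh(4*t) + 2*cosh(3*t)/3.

X(s) = 2*s/(3*(s^2 - 9)) - 24/(s^2 - 16) - 7/s^3

By linearity of the Laplace transform, transform each term separately.
(2/3)·[L{cosh(3t)} = s/(s^2 - 9)]; (-7/2)·[L{t^2} = 2!/s^3 = 2/s^3]; (-6)·[L{sinh(4t)} = 4/(s^2 - 16)].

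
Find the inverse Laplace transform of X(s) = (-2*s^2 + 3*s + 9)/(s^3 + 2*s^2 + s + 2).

5*sin(t) - cos(t) - exp(-2*t)

Factor the denominator: s^3 + 2*s^2 + s + 2 = (s + 2)*(s^2 + 1).
Partial fraction decomposition gives [-1/(s + 2)] + [-s/(s^2 + 1)] + [5/(s^2 + 1)].
Invert each term: -1/(s + 2) ↔ -e^(-2t); -1·s/(s^2 + 1) ↔ -cos(t); 5·1/(s^2 + 1) ↔ 5sin(t).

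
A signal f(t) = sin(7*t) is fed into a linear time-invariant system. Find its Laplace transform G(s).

G(s) = 7/(s^2 + 49)

L{sin(7t)} = 7/(s^2 + 49).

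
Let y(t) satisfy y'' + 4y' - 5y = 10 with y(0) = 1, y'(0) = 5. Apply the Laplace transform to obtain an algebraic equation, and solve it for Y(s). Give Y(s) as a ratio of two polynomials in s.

Transform both sides with L{·}.
Using L{y''} = s^2 Y - s·y(0) - y'(0) and L{y'} = sY - y(0), with y(0) = 1, y'(0) = 5, the left side becomes (s^2 + 4*s - 5)Y - (s + 9).
The right side is L{10} = 10/s.
So (s^2 + 4*s - 5)Y = 10/s + (s + 9).
Isolate Y and clear denominators.

Y(s) = (s^2 + 9*s + 10)/(s^3 + 4*s^2 - 5*s)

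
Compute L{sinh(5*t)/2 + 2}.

5/(2*(s^2 - 25)) + 2/s

The transform is linear, so treat each term independently.
L{2} = 2/s; (1/2)·[L{sinh(5t)} = 5/(s^2 - 25)].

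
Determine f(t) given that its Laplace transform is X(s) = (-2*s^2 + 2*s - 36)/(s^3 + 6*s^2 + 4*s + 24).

Factor the denominator: s^3 + 6*s^2 + 4*s + 24 = (s + 6)*(s^2 + 4).
Partial fraction decomposition gives [-3/(s + 6)] + [s/(s^2 + 4)] + [-4/(s^2 + 4)].
Invert each term: -3/(s + 6) ↔ -3e^(-6t); 1·s/(s^2 + 4) ↔ cos(2t); -2·2/(s^2 + 4) ↔ -2sin(2t).

f(t) = -2*sin(2*t) + cos(2*t) - 3*exp(-6*t)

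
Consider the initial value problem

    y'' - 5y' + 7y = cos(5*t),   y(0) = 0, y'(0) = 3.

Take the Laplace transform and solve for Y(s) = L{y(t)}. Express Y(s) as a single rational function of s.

Y(s) = (3*s^2 + s + 75)/(s^4 - 5*s^3 + 32*s^2 - 125*s + 175)

Take the Laplace transform of both sides.
With L{y''} = s^2 Y - s·y(0) - y'(0) and L{y'} = sY - y(0), with y(0) = 0, y'(0) = 3: the LHS transforms to (s^2 - 5*s + 7)Y - (3).
The right side is L{cos(5*t)} = s/(s^2 + 25).
So (s^2 - 5*s + 7)Y = s/(s^2 + 25) + (3).
Solve for Y(s) and write it as one ratio of polynomials.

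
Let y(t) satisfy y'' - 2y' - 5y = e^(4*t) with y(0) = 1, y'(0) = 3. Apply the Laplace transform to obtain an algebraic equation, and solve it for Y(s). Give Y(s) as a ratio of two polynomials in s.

Y(s) = (s^2 - 3*s - 3)/(s^3 - 6*s^2 + 3*s + 20)

Apply the Laplace transform to the equation.
With L{y''} = s^2 Y - s·y(0) - y'(0) and L{y'} = sY - y(0), with y(0) = 1, y'(0) = 3: the LHS transforms to (s^2 - 2*s - 5)Y - (s + 1).
The right side is L{e^(4*t)} = 1/(s - 4).
So (s^2 - 2*s - 5)Y = 1/(s - 4) + (s + 1).
Solve for Y(s) and write it as one ratio of polynomials.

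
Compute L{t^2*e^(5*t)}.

2/(s - 5)^3

L{e^(5t)} = 1/(s - 5).
Then apply L{t^2·g(t)} = (-1)^2 d^2/ds^2[H(s)] with H(s) = 1/(s - 5):
differentiating 2 times and applying the sign gives 2/(s - 5)^3.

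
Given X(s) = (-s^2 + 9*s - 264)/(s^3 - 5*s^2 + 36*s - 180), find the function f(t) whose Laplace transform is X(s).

f(t) = -4*exp(5*t) + 4*sin(6*t) + 3*cos(6*t)

Factor the denominator: s^3 - 5*s^2 + 36*s - 180 = (s - 5)*(s^2 + 36).
Partial fraction decomposition gives [-4/(s - 5)] + [3*s/(s^2 + 36)] + [24/(s^2 + 36)].
Invert each term: -4/(s - 5) ↔ -4e^(5t); 3·s/(s^2 + 36) ↔ 3cos(6t); 4·6/(s^2 + 36) ↔ 4sin(6t).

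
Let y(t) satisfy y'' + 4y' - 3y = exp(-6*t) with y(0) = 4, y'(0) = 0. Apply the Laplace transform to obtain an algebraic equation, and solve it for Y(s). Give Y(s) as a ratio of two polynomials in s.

Y(s) = (4*s^2 + 40*s + 97)/(s^3 + 10*s^2 + 21*s - 18)

Transform both sides with L{·}.
The derivative rules (L{y''} = s^2 Y - s·y(0) - y'(0) and L{y'} = sY - y(0), with y(0) = 4, y'(0) = 0) turn the left side into (s^2 + 4*s - 3)Y - (4*s + 16).
The right side is L{exp(-6*t)} = 1/(s + 6).
So (s^2 + 4*s - 3)Y = 1/(s + 6) + (4*s + 16).
Solve for Y(s) and write it as one ratio of polynomials.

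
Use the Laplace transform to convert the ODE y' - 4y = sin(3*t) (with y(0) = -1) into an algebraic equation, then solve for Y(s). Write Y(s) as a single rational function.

Y(s) = (-s^2 - 6)/(s^3 - 4*s^2 + 9*s - 36)

Laplace-transform each side.
With L{y'} = sY - y(0) = sY - (-1): the LHS transforms to (s - 4)Y - (-1).
The right side is L{sin(3*t)} = 3/(s^2 + 9).
So (s - 4)Y = 3/(s^2 + 9) + (-1).
Divide through and combine into a single rational function.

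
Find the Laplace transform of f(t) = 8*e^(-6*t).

8/(s + 6)

L{8} = 8/s.
By the first shifting theorem, multiplying by e^(-6t) replaces s with s + 6.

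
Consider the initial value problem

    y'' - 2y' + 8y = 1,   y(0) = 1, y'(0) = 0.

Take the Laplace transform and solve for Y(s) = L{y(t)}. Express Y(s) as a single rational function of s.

Y(s) = (s^2 - 2*s + 1)/(s^3 - 2*s^2 + 8*s)

Take the Laplace transform of both sides.
With L{y''} = s^2 Y - s·y(0) - y'(0) and L{y'} = sY - y(0), with y(0) = 1, y'(0) = 0: the LHS transforms to (s^2 - 2*s + 8)Y - (s - 2).
The right side is L{1} = 1/s.
So (s^2 - 2*s + 8)Y = 1/s + (s - 2).
Divide through and combine into a single rational function.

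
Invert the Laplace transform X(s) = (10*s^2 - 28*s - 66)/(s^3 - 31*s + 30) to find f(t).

Factor the denominator: s^3 - 31*s + 30 = (s - 5)*(s - 1)*(s + 6).
Partial fraction decomposition gives [1/(s - 5)] + [3/(s - 1)] + [6/(s + 6)].
Invert each term: 1/(s - 5) ↔ e^(5t); 3/(s - 1) ↔ 3e^(t); 6/(s + 6) ↔ 6e^(-6t).

f(t) = exp(5*t) + 3*exp(t) + 6*exp(-6*t)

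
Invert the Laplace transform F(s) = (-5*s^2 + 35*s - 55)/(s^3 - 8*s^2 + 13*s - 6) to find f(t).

Factor the denominator: s^3 - 8*s^2 + 13*s - 6 = (s - 6)*(s - 1)^2.
Partial fraction decomposition gives [-4/(s - 1)] + [5/(s - 1)^2] + [-1/(s - 6)].
Invert each term: -4/(s - 1) ↔ -4e^(t); 5/(s - 1)^2 ↔ 5t·e^(t); -1/(s - 6) ↔ -e^(6t).

f(t) = 5*t*exp(t) - exp(6*t) - 4*exp(t)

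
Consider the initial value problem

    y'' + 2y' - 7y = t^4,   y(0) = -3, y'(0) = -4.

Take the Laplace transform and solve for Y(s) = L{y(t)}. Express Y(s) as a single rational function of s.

Y(s) = (-3*s^6 - 10*s^5 + 24)/(s^7 + 2*s^6 - 7*s^5)

Transform both sides with L{·}.
Using L{y''} = s^2 Y - s·y(0) - y'(0) and L{y'} = sY - y(0), with y(0) = -3, y'(0) = -4, the left side becomes (s^2 + 2*s - 7)Y - (-3*s - 10).
The right side is L{t^4} = 24/s^5.
So (s^2 + 2*s - 7)Y = 24/s^5 + (-3*s - 10).
Solve for Y(s) and write it as one ratio of polynomials.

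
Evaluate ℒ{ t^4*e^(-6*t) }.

24/(s + 6)^5

L{t^4} = 4!/s^5 = 24/s^5.
By the first shifting theorem, multiplying by e^(-6t) replaces s with s + 6.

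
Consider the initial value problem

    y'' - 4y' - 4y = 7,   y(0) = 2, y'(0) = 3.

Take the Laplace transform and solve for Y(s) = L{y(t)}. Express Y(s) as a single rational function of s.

Y(s) = (2*s^2 - 5*s + 7)/(s^3 - 4*s^2 - 4*s)

Transform both sides with L{·}.
Using L{y''} = s^2 Y - s·y(0) - y'(0) and L{y'} = sY - y(0), with y(0) = 2, y'(0) = 3, the left side becomes (s^2 - 4*s - 4)Y - (2*s - 5).
The right side is L{7} = 7/s.
So (s^2 - 4*s - 4)Y = 7/s + (2*s - 5).
Solve for Y(s) and write it as one ratio of polynomials.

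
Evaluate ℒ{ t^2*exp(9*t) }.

L{e^(9t)} = 1/(s - 9).
Then apply L{t^2·g(t)} = (-1)^2 d^2/ds^2[G(s)] with G(s) = 1/(s - 9):
differentiating 2 times and applying the sign gives 2/(s - 9)^3.

2/(s - 9)^3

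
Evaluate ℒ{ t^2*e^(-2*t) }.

L{e^(-2t)} = 1/(s + 2).
Then apply L{t^2·g(t)} = (-1)^2 d^2/ds^2[G(s)] with G(s) = 1/(s + 2):
differentiating 2 times and applying the sign gives 2/(s + 2)^3.

2/(s + 2)^3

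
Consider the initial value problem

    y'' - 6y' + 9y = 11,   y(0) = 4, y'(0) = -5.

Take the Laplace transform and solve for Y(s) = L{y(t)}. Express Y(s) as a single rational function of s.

Y(s) = (4*s^2 - 29*s + 11)/(s^3 - 6*s^2 + 9*s)

Apply the Laplace transform to the equation.
With L{y''} = s^2 Y - s·y(0) - y'(0) and L{y'} = sY - y(0), with y(0) = 4, y'(0) = -5: the LHS transforms to (s^2 - 6*s + 9)Y - (4*s - 29).
The right side is L{11} = 11/s.
So (s^2 - 6*s + 9)Y = 11/s + (4*s - 29).
Isolate Y and clear denominators.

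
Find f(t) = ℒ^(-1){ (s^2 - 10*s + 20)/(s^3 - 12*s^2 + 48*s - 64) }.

Factor the denominator: s^3 - 12*s^2 + 48*s - 64 = (s - 4)^3.
Partial fraction decomposition gives [1/(s - 4)] + [-2/(s - 4)^2] + [-4/(s - 4)^3].
Invert each term: 1/(s - 4) ↔ e^(4t); -2/(s - 4)^2 ↔ -2t·e^(4t); -4/(s - 4)^3 ↔ (-2)t^2·e^(4t).

f(t) = -2*t^2*exp(4*t) - 2*t*exp(4*t) + exp(4*t)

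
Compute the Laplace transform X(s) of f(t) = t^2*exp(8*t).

L{t^2} = 2!/s^3 = 2/s^3.
By the first shifting theorem, multiplying by e^(8t) replaces s with s - 8.

X(s) = 2/(s - 8)^3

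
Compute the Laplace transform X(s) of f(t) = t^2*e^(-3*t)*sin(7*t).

L{sin(7t)} = 7/(s^2 + 49).
Multiplying by e^(-3t) shifts s → s + 3, so L{e^(-3*t)*sin(7*t)} = 7/((s + 3)^2 + 49).
Then apply L{t^2·g(t)} = (-1)^2 d^2/ds^2[G(s)] with G(s) = 7/((s + 3)^2 + 49):
differentiating 2 times and applying the sign gives 14*(3*s^2 + 18*s - 22)/(s^2 + 6*s + 58)^3.

X(s) = 14*(3*s^2 + 18*s - 22)/(s^2 + 6*s + 58)^3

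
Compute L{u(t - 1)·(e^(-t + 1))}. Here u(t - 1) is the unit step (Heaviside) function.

By the second shifting theorem, L{u(t - c)·g(t - c)} = e^(-cs)·G(s) with c = 1 and G(s) = L{g(t)}.
L{e^(-t)} = 1/(s + 1).

exp(-s)/(s + 1)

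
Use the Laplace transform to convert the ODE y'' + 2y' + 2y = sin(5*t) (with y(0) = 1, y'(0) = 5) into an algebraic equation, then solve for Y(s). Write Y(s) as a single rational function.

Take the Laplace transform of both sides.
Using L{y''} = s^2 Y - s·y(0) - y'(0) and L{y'} = sY - y(0), with y(0) = 1, y'(0) = 5, the left side becomes (s^2 + 2*s + 2)Y - (s + 7).
The right side is L{sin(5*t)} = 5/(s^2 + 25).
So (s^2 + 2*s + 2)Y = 5/(s^2 + 25) + (s + 7).
Solve for Y(s) and write it as one ratio of polynomials.

Y(s) = (s^3 + 7*s^2 + 25*s + 180)/(s^4 + 2*s^3 + 27*s^2 + 50*s + 50)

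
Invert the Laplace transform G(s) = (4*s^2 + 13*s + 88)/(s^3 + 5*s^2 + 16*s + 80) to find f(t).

f(t) = 2*sin(4*t) + cos(4*t) + 3*exp(-5*t)

Factor the denominator: s^3 + 5*s^2 + 16*s + 80 = (s + 5)*(s^2 + 16).
Partial fraction decomposition gives [3/(s + 5)] + [s/(s^2 + 16)] + [8/(s^2 + 16)].
Invert each term: 3/(s + 5) ↔ 3e^(-5t); 1·s/(s^2 + 16) ↔ cos(4t); 2·4/(s^2 + 16) ↔ 2sin(4t).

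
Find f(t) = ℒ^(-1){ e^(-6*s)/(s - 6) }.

f(t) = Heaviside(t - 6)*(exp(6*t - 36))

The factor e^(-6s) signals a time shift by c = 6 (second shifting theorem).
L{e^(6t)} = 1/(s - 6), so L^-1{1/(s - 6)} = e^(6*t).
Hence the inverse is u(t - 6) times that function evaluated at t - 6.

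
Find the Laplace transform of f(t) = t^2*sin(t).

2*(3*s^2 - 1)/(s^2 + 1)^3

L{sin(t)} = 1/(s^2 + 1).
Then apply L{t^2·g(t)} = (-1)^2 d^2/ds^2[G(s)] with G(s) = 1/(s^2 + 1):
differentiating 2 times and applying the sign gives 2*(3*s^2 - 1)/(s^2 + 1)^3.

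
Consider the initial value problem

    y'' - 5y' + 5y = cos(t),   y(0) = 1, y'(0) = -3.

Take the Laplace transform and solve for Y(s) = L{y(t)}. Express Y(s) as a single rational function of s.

Laplace-transform each side.
With L{y''} = s^2 Y - s·y(0) - y'(0) and L{y'} = sY - y(0), with y(0) = 1, y'(0) = -3: the LHS transforms to (s^2 - 5*s + 5)Y - (s - 8).
The right side is L{cos(t)} = s/(s^2 + 1).
So (s^2 - 5*s + 5)Y = s/(s^2 + 1) + (s - 8).
Solve for Y(s) and write it as one ratio of polynomials.

Y(s) = (s^3 - 8*s^2 + 2*s - 8)/(s^4 - 5*s^3 + 6*s^2 - 5*s + 5)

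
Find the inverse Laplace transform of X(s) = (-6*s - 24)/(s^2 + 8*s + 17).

Rewrite the denominator: s^2 + 8*s + 17 = (s + 4)^2 + 1.
The form in (s + 4) signals a first-shifting-theorem factor e^(-4t).
Since L{cos(t)} = s/(s^2 + 1), the inverse is e^(-4*t)*cos(t), scaled by -6.

-6*exp(-4*t)*cos(t)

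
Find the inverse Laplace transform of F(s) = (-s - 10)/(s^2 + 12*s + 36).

-4*t*exp(-6*t) - exp(-6*t)

Factor the denominator: s^2 + 12*s + 36 = (s + 6)^2.
Partial fraction decomposition gives [-1/(s + 6)] + [-4/(s + 6)^2].
Invert each term: -1/(s + 6) ↔ -e^(-6t); -4/(s + 6)^2 ↔ -4t·e^(-6t).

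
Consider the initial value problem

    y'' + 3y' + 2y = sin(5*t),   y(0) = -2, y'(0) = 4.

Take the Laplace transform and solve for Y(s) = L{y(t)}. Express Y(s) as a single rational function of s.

Y(s) = (-2*s^3 - 2*s^2 - 50*s - 45)/(s^4 + 3*s^3 + 27*s^2 + 75*s + 50)

Apply the Laplace transform to the equation.
The derivative rules (L{y''} = s^2 Y - s·y(0) - y'(0) and L{y'} = sY - y(0), with y(0) = -2, y'(0) = 4) turn the left side into (s^2 + 3*s + 2)Y - (-2*s - 2).
The right side is L{sin(5*t)} = 5/(s^2 + 25).
So (s^2 + 3*s + 2)Y = 5/(s^2 + 25) + (-2*s - 2).
Isolate Y and clear denominators.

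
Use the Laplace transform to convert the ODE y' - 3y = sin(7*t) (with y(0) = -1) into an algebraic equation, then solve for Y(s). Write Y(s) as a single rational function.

Transform both sides with L{·}.
With L{y'} = sY - y(0) = sY - (-1): the LHS transforms to (s - 3)Y - (-1).
The right side is L{sin(7*t)} = 7/(s^2 + 49).
So (s - 3)Y = 7/(s^2 + 49) + (-1).
Divide through and combine into a single rational function.

Y(s) = (-s^2 - 42)/(s^3 - 3*s^2 + 49*s - 147)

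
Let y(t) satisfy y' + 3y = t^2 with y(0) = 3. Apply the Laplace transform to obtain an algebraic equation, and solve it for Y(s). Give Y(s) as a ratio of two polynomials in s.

Y(s) = (3*s^3 + 2)/(s^4 + 3*s^3)

Apply the Laplace transform to the equation.
Using L{y'} = sY - y(0) = sY - 3, the left side becomes (s + 3)Y - (3).
The right side is L{t^2} = 2/s^3.
So (s + 3)Y = 2/s^3 + (3).
Solve for Y(s) and write it as one ratio of polynomials.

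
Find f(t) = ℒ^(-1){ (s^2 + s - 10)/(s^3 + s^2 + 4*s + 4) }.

f(t) = -sin(2*t) + 3*cos(2*t) - 2*exp(-t)

Factor the denominator: s^3 + s^2 + 4*s + 4 = (s + 1)*(s^2 + 4).
Partial fraction decomposition gives [-2/(s + 1)] + [3*s/(s^2 + 4)] + [-2/(s^2 + 4)].
Invert each term: -2/(s + 1) ↔ -2e^(-t); 3·s/(s^2 + 4) ↔ 3cos(2t); -1·2/(s^2 + 4) ↔ -sin(2t).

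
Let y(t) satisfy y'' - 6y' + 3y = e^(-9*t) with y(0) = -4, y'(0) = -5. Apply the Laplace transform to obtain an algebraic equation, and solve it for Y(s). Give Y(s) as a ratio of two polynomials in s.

Apply the Laplace transform to the equation.
Using L{y''} = s^2 Y - s·y(0) - y'(0) and L{y'} = sY - y(0), with y(0) = -4, y'(0) = -5, the left side becomes (s^2 - 6*s + 3)Y - (-4*s + 19).
The right side is L{e^(-9*t)} = 1/(s + 9).
So (s^2 - 6*s + 3)Y = 1/(s + 9) + (-4*s + 19).
Isolate Y and clear denominators.

Y(s) = (-4*s^2 - 17*s + 172)/(s^3 + 3*s^2 - 51*s + 27)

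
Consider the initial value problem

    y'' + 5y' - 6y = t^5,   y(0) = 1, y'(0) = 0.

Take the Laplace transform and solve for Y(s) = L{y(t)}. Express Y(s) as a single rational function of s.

Laplace-transform each side.
The derivative rules (L{y''} = s^2 Y - s·y(0) - y'(0) and L{y'} = sY - y(0), with y(0) = 1, y'(0) = 0) turn the left side into (s^2 + 5*s - 6)Y - (s + 5).
The right side is L{t^5} = 120/s^6.
So (s^2 + 5*s - 6)Y = 120/s^6 + (s + 5).
Solve for Y(s) and write it as one ratio of polynomials.

Y(s) = (s^7 + 5*s^6 + 120)/(s^8 + 5*s^7 - 6*s^6)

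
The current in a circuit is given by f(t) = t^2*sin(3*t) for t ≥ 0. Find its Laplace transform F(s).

L{sin(3t)} = 3/(s^2 + 9).
Then apply L{t^2·g(t)} = (-1)^2 d^2/ds^2[G(s)] with G(s) = 3/(s^2 + 9):
differentiating 2 times and applying the sign gives 18*(s^2 - 3)/(s^2 + 9)^3.

F(s) = 18*(s^2 - 3)/(s^2 + 9)^3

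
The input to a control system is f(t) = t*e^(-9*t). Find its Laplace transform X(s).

L{e^(-9t)} = 1/(s + 9).
Then apply L{t·g(t)} = -d/ds[G(s)] with G(s) = 1/(s + 9):
differentiating 1 time and applying the sign gives (s + 9)^(-2).

X(s) = (s + 9)^(-2)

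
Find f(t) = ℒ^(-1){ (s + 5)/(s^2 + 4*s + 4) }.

Factor the denominator: s^2 + 4*s + 4 = (s + 2)^2.
Partial fraction decomposition gives [1/(s + 2)] + [3/(s + 2)^2].
Invert each term: 1/(s + 2) ↔ e^(-2t); 3/(s + 2)^2 ↔ 3t·e^(-2t).

f(t) = 3*t*exp(-2*t) + exp(-2*t)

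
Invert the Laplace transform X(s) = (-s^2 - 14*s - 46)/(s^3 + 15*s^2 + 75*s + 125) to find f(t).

Factor the denominator: s^3 + 15*s^2 + 75*s + 125 = (s + 5)^3.
Partial fraction decomposition gives [-1/(s + 5)] + [-4/(s + 5)^2] + [-1/(s + 5)^3].
Invert each term: -1/(s + 5) ↔ -e^(-5t); -4/(s + 5)^2 ↔ -4t·e^(-5t); -1/(s + 5)^3 ↔ (-1/2)t^2·e^(-5t).

f(t) = -t^2*exp(-5*t)/2 - 4*t*exp(-5*t) - exp(-5*t)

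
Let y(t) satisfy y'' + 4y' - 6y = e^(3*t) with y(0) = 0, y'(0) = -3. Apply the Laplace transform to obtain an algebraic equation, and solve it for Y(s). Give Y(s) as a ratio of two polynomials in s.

Y(s) = (-3*s + 10)/(s^3 + s^2 - 18*s + 18)

Laplace-transform each side.
With L{y''} = s^2 Y - s·y(0) - y'(0) and L{y'} = sY - y(0), with y(0) = 0, y'(0) = -3: the LHS transforms to (s^2 + 4*s - 6)Y - (-3).
The right side is L{e^(3*t)} = 1/(s - 3).
So (s^2 + 4*s - 6)Y = 1/(s - 3) + (-3).
Solve for Y(s) and write it as one ratio of polynomials.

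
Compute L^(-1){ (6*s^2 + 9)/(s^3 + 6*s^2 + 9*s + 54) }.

-2*sin(3*t) + cos(3*t) + 5*exp(-6*t)

Factor the denominator: s^3 + 6*s^2 + 9*s + 54 = (s + 6)*(s^2 + 9).
Partial fraction decomposition gives [5/(s + 6)] + [s/(s^2 + 9)] + [-6/(s^2 + 9)].
Invert each term: 5/(s + 6) ↔ 5e^(-6t); 1·s/(s^2 + 9) ↔ cos(3t); -2·3/(s^2 + 9) ↔ -2sin(3t).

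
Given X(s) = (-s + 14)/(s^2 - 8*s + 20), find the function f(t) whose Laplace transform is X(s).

f(t) = 5*exp(4*t)*sin(2*t) - exp(4*t)*cos(2*t)

Complete the square in the denominator: s^2 - 8*s + 20 = (s - 4)^2 + 2^2.
Split the numerator to match: -s + 14 = -1·(s - 4) + 5·2.
Invert each term: -1·(s - 4)/((s - 4)^2 + 4) ↔ -e^(4t)cos(2t); 5·2/((s - 4)^2 + 4) ↔ 5e^(4t)sin(2t).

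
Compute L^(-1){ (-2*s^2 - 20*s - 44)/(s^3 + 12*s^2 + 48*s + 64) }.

Factor the denominator: s^3 + 12*s^2 + 48*s + 64 = (s + 4)^3.
Partial fraction decomposition gives [-2/(s + 4)] + [-4/(s + 4)^2] + [4/(s + 4)^3].
Invert each term: -2/(s + 4) ↔ -2e^(-4t); -4/(s + 4)^2 ↔ -4t·e^(-4t); 4/(s + 4)^3 ↔ (2)t^2·e^(-4t).

2*t^2*exp(-4*t) - 4*t*exp(-4*t) - 2*exp(-4*t)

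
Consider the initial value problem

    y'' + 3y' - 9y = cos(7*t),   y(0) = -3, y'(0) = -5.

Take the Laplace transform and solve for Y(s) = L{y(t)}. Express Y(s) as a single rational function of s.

Y(s) = (-3*s^3 - 14*s^2 - 146*s - 686)/(s^4 + 3*s^3 + 40*s^2 + 147*s - 441)

Laplace-transform each side.
Using L{y''} = s^2 Y - s·y(0) - y'(0) and L{y'} = sY - y(0), with y(0) = -3, y'(0) = -5, the left side becomes (s^2 + 3*s - 9)Y - (-3*s - 14).
The right side is L{cos(7*t)} = s/(s^2 + 49).
So (s^2 + 3*s - 9)Y = s/(s^2 + 49) + (-3*s - 14).
Divide through and combine into a single rational function.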